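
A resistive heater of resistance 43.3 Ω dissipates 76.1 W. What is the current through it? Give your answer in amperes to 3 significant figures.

1.33 A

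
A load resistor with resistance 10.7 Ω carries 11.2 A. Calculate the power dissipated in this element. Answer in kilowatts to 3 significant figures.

With I and R stated, P = I²R applies in one step.
P = (11.20 A)² × 10.7 Ω = 1342 W

1.34 kW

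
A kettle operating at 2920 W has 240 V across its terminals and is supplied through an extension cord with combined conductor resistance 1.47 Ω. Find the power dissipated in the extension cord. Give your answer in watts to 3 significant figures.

218 W

The extension cord and load are in series, so the same current flows in both; the loss is I²R_line.
I = P / V = 2920 / 240 = 12.17 A through the extension cord.
P_line = I² R_line = (12.17)² × 1.47 = 217.6 W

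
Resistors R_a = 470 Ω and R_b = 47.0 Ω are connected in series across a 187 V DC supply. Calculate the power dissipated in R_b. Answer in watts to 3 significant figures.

Every series element carries the same I. Get I from the total resistance, then P = I² × R_b.
R_total = 470 + 47.0 = 517.0 Ω
I = V / R_total = 187 / 517.0 = 0.3617 A
P_R_b = I² × R_b = (0.3617)² × 47.0 = 6.149 W

6.15 W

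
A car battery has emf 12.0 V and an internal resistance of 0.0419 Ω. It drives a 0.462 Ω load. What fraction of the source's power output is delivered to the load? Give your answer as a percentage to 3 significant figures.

91.7 %

η = P_load/(P_load+P_int) = I²R/(I²R+I²r) = R/(R+r) — the I² cancels for series elements.
η = R / (R + r) = 0.462 / (0.462 + 0.0419) = 0.9168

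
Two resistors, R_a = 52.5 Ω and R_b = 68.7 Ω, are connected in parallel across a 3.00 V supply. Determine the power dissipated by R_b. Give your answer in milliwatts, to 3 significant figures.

131 mW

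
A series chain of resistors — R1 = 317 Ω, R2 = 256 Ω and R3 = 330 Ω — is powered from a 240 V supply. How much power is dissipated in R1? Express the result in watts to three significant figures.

22.4 W

Every series element carries the same I. Get I from the total resistance, then P = I² × R1.
R_total = 317 + 256 + 330 = 903.0 Ω
I = V / R_total = 240 / 903.0 = 0.2658 A
P_R1 = I² × R1 = (0.2658)² × 317 = 22.39 W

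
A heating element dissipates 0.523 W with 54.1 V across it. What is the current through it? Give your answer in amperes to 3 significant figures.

0.00967 A

Inverting the appropriate power form: I = P / V.
I = 0.523 / 54.1 = 0.009667 A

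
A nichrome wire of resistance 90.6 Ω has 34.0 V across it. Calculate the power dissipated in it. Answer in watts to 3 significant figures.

12.8 W

With V across and R both known, P = V²/R gives the dissipation directly.
P = (34.0 V)² / 90.6 Ω = 12.76 W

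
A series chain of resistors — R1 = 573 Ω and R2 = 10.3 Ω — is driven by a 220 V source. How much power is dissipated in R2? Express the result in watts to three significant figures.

The current is common to all series resistors; compute it, then apply P = I²R for the target.
R_total = 573 + 10.3 = 583.3 Ω
I = V / R_total = 220 / 583.3 = 0.3772 A
P_R2 = I² × R2 = (0.3772)² × 10.3 = 1.465 W

1.47 W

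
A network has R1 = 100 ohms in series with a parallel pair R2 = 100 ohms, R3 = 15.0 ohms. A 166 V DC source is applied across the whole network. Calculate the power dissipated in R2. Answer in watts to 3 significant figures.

3.67 W

First combine the parallel branches into one equivalent R_p, then R1 + R_p is a series pair.
R_p = (100×15.0)/(100+15.0) = 13.04 Ω
R_total = 100 + 13.04 = 113.0 Ω
I = V / R_total = 166 / 113.0 = 1.468 A
Voltage across the parallel pair: V_p = I × R_p = 1.468 × 13.04 = 19.15 V
With V_p across R2, its power is V_p²/R2.
P_R2 = (19.15)² / 100 = 3.669 W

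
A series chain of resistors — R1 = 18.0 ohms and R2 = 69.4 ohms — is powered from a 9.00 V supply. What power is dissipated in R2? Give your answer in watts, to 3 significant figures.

Every series element carries the same I. Get I from the total resistance, then P = I² × R2.
R_total = 18.0 + 69.4 = 87.40 Ω
I = V / R_total = 9.00 / 87.40 = 0.1030 A
P_R2 = I² × R2 = (0.1030)² × 69.4 = 0.7359 W

0.736 W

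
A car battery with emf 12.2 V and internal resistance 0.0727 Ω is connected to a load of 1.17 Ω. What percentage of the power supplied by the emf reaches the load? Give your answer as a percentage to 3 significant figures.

94.1 %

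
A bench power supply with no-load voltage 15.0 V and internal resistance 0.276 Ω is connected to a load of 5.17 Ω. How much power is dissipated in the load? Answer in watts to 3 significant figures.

39.2 W

Load and internal resistance form a series loop — compute the loop current, then the load power via I²R.
I = ε / (r + R) = 15.0 / (0.276 + 5.17) = 2.754 A
P_load = I² R = (2.754)² × 5.17 = 39.22 W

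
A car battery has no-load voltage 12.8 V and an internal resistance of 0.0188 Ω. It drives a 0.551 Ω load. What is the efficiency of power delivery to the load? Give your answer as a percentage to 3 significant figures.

96.7 %

Both r and R carry the same current, so the power split is just the resistance split: η = R/(R+r).
η = R / (R + r) = 0.551 / (0.551 + 0.0188) = 0.9670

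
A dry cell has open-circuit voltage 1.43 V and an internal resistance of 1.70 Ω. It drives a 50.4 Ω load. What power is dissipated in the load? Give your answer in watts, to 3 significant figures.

With r and R in series, I = ε/(r+R); the load dissipates I²R.
I = ε / (r + R) = 1.43 / (1.70 + 50.4) = 0.02745 A
P_load = I² R = (0.02745)² × 50.4 = 0.03797 W

0.0380 W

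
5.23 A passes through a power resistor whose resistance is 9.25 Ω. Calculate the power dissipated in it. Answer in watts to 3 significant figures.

Knowing I and R, the power is just I²R — no need to find V first.
P = (5.230 A)² × 9.25 Ω = 253.0 W

253 W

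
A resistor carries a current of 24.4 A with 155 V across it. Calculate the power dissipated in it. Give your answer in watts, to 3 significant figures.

3780 W

Both the voltage across and the current through the element are known, so P = V I applies directly.
P = 155 V × 24.40 A = 3782 W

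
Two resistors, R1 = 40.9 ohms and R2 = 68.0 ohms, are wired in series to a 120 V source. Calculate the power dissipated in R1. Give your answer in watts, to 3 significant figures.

49.7 W

Every series element carries the same I. Get I from the total resistance, then P = I² × R1.
R_total = 40.9 + 68.0 = 108.9 Ω
I = V / R_total = 120 / 108.9 = 1.102 A
P_R1 = I² × R1 = (1.102)² × 40.9 = 49.66 W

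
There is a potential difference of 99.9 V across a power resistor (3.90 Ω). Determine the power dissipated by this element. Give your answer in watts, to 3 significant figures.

2560 W

V and R are stated; P = V²/R avoids computing the current.
P = (99.9 V)² / 3.90 Ω = 2559 W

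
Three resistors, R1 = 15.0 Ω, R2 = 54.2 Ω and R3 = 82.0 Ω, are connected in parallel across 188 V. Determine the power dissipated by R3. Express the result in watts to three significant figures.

The supply voltage appears across each parallel branch — just use P = V²/R3.
P_R3 = V² / R3 = (188)² / 82.0 Ω = 431.0 W

431 W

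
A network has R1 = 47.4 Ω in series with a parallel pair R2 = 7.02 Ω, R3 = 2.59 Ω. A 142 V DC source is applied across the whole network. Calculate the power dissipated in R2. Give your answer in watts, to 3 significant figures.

4.23 W

First combine the parallel branches into one equivalent R_p, then R1 + R_p is a series pair.
R_p = (7.02×2.59)/(7.02+2.59) = 1.892 Ω
R_total = 47.4 + 1.892 = 49.29 Ω
I = V / R_total = 142 / 49.29 = 2.881 A
Voltage across the parallel pair: V_p = I × R_p = 2.881 × 1.892 = 5.450 V
R2 is across V_p, so use P = V²/R for that branch.
P_R2 = (5.450)² / 7.02 = 4.232 W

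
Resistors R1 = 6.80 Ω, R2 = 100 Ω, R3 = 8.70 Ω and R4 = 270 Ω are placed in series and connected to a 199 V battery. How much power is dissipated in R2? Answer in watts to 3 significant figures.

26.6 W

In a series string the same current flows through every resistor — find that current, then P = I²R for the one we want.
R_total = 6.80 + 100 + 8.70 + 270 = 385.5 Ω
I = V / R_total = 199 / 385.5 = 0.5162 A
P_R2 = I² × R2 = (0.5162)² × 100 = 26.65 W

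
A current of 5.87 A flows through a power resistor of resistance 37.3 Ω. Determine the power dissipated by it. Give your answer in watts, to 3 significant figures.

Current and resistance are given, so P = I²R is the direct form.
P = (5.870 A)² × 37.3 Ω = 1285 W

1290 W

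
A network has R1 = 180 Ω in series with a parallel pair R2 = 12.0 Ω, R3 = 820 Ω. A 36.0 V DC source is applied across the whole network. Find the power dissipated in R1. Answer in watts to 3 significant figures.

First combine the parallel branches into one equivalent R_p, then R1 + R_p is a series pair.
R_p = (12.0×820)/(12.0+820) = 11.83 Ω
R_total = 180 + 11.83 = 191.8 Ω
I = V / R_total = 36.0 / 191.8 = 0.1877 A
All the current flows through R1; use P = I²R.
P_R1 = (0.1877)² × 180 = 6.340 W

6.34 W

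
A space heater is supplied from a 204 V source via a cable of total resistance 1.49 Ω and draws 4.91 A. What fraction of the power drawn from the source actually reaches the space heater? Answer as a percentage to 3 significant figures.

96.4 %

The cable carries the full 4.91 A.
P_line = I² R_line = (4.910)² × 1.49 = 35.92 W
P_source = V I = 204 × 4.910 = 1002 W; P_load = 965.7 W
η = P_load / P_source = 965.7 / 1002 = 0.9641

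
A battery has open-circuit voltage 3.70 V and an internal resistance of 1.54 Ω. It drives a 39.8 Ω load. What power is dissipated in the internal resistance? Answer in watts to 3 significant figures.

0.0123 W

r is in series with the load, so it carries the full circuit current — the loss in it is I²r.
I = ε / (r + R) = 3.70 / (1.54 + 39.8) = 0.08950 A
P_int = I² r = (0.08950)² × 1.54 = 0.01234 W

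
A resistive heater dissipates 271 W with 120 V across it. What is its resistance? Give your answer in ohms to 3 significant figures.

53.1 Ω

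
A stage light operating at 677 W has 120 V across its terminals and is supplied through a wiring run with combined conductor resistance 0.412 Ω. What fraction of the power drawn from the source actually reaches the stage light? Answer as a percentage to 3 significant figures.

98.1 %

I = P / V = 677 / 120 = 5.642 A through the wiring run.
P_line = I² R_line = (5.642)² × 0.412 = 13.11 W
P_source = P_load + P_line = 677.0 + 13.11 = 690.1 W
η = P_load / P_source = 677.0 / 690.1 = 0.9810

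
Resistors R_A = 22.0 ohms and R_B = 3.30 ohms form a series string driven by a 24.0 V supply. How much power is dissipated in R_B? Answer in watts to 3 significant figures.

2.97 W

The current is common to all series resistors; compute it, then apply P = I²R for the target.
R_total = 22.0 + 3.30 = 25.30 Ω
I = V / R_total = 24.0 / 25.30 = 0.9486 A
P_R_B = I² × R_B = (0.9486)² × 3.30 = 2.970 W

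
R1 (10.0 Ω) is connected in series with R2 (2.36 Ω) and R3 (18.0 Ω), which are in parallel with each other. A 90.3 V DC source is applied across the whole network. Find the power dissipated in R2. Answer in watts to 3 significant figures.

103 W

Replace R2 and R3 with their parallel equivalent so the circuit becomes R1 in series with R_p.
R_p = (2.36×18.0)/(2.36+18.0) = 2.086 Ω
R_total = 10.0 + 2.086 = 12.09 Ω
I = V / R_total = 90.3 / 12.09 = 7.471 A
Voltage across the parallel pair: V_p = I × R_p = 7.471 × 2.086 = 15.59 V
With V_p across R2, its power is V_p²/R2.
P_R2 = (15.59)² / 2.36 = 103.0 W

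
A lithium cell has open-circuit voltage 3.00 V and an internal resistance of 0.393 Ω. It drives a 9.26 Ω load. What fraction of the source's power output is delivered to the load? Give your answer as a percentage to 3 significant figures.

η = P_load/(P_load+P_int) = I²R/(I²R+I²r) = R/(R+r) — the I² cancels for series elements.
η = R / (R + r) = 9.26 / (9.26 + 0.393) = 0.9593

95.9 %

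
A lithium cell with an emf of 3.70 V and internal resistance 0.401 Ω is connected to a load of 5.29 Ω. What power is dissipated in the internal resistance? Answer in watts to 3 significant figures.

The internal resistance carries the same current as the load; P_int = I²r.
I = ε / (r + R) = 3.70 / (0.401 + 5.29) = 0.6501 A
P_int = I² r = (0.6501)² × 0.401 = 0.1695 W

0.170 W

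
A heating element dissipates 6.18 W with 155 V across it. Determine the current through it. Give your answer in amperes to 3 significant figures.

0.0399 A

The two known quantities fix the third via I = P / V.
I = 6.18 / 155 = 0.03987 A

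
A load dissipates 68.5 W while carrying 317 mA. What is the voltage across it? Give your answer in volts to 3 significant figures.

216 V

The two known quantities fix the third via V = P / I.
V = 68.5 / 0.3170 = 216.1 V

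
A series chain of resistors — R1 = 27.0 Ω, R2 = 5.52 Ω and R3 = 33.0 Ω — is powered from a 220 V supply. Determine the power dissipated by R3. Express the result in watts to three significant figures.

372 W

Every series element carries the same I. Get I from the total resistance, then P = I² × R3.
R_total = 27.0 + 5.52 + 33.0 = 65.52 Ω
I = V / R_total = 220 / 65.52 = 3.358 A
P_R3 = I² × R3 = (3.358)² × 33.0 = 372.1 W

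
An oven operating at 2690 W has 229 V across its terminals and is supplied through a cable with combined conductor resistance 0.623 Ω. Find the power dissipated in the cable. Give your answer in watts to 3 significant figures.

The cable is a series resistance carrying the load current; its dissipation is I²R_line.
I = P / V = 2690 / 229 = 11.75 A through the cable.
P_line = I² R_line = (11.75)² × 0.623 = 85.96 W

86.0 W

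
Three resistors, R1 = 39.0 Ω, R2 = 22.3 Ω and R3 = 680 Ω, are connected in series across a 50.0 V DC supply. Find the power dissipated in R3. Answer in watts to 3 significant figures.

3.09 W

Every series element carries the same I. Get I from the total resistance, then P = I² × R3.
R_total = 39.0 + 22.3 + 680 = 741.3 Ω
I = V / R_total = 50.0 / 741.3 = 0.06745 A
P_R3 = I² × R3 = (0.06745)² × 680 = 3.094 W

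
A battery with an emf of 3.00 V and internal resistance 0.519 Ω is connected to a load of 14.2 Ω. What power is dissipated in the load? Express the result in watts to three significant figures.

The internal resistance and the load are in series, so the same I flows through both; get I from ε/(r+R), then I²R for the load.
I = ε / (r + R) = 3.00 / (0.519 + 14.2) = 0.2038 A
P_load = I² R = (0.2038)² × 14.2 = 0.5899 W

0.590 W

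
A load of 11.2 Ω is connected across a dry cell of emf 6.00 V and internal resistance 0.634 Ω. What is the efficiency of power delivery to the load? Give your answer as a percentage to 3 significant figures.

94.6 %

Both r and R carry the same current, so the power split is just the resistance split: η = R/(R+r).
η = R / (R + r) = 11.2 / (11.2 + 0.634) = 0.9464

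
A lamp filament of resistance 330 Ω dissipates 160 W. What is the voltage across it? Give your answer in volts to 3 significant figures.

230 V

Inverting the appropriate power form: V = √(P R).
V = √(160 × 330) = 229.8 V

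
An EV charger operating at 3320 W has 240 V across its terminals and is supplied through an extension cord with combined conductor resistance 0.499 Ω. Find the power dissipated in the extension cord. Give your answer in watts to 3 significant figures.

Line loss is just I²R for the cable — we know both I and R_line directly.
I = P / V = 3320 / 240 = 13.83 A through the extension cord.
P_line = I² R_line = (13.83)² × 0.499 = 95.49 W

95.5 W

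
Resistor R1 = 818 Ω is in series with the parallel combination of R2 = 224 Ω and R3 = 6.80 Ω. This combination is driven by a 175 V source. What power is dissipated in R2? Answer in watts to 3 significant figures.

0.00876 W

Reduce the parallel pair to R_p first; the network is then a simple series string.
R_p = (224×6.80)/(224+6.80) = 6.600 Ω
R_total = 818 + 6.600 = 824.6 Ω
I = V / R_total = 175 / 824.6 = 0.2122 A
Voltage across the parallel pair: V_p = I × R_p = 0.2122 × 6.600 = 1.401 V
R2 is across V_p, so use P = V²/R for that branch.
P_R2 = (1.401)² / 224 = 0.008758 W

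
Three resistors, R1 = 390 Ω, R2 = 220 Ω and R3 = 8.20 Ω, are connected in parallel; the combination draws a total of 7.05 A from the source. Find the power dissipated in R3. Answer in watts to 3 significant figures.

The branches share the same voltage, but only the total current is given — find V from the equivalent resistance first.
1/R_eq = 1/390 + 1/220 + 1/8.20 ⇒ R_eq = 7.748 Ω
V = I_total × R_eq = 7.050 × 7.748 = 54.63 V
P_R3 = V² / R3 = (54.63)² / 8.20 = 363.9 W

364 W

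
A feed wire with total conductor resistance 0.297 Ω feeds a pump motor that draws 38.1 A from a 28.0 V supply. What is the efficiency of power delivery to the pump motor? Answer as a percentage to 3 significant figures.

The feed wire carries the full 38.1 A.
P_line = I² R_line = (38.10)² × 0.297 = 431.1 W
P_source = V I = 28.0 × 38.10 = 1067 W; P_load = 635.7 W
η = P_load / P_source = 635.7 / 1067 = 0.5959

59.6 %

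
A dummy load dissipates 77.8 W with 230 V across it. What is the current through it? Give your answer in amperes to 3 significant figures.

Rearranging the power relation for the two known quantities gives I = P / V.
I = 77.8 / 230 = 0.3383 A

0.338 A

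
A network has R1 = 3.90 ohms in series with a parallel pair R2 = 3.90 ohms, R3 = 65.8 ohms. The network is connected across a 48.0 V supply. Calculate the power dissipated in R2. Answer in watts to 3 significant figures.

139 W

First combine the parallel branches into one equivalent R_p, then R1 + R_p is a series pair.
R_p = (3.90×65.8)/(3.90+65.8) = 3.682 Ω
R_total = 3.90 + 3.682 = 7.582 Ω
I = V / R_total = 48.0 / 7.582 = 6.331 A
Voltage across the parallel pair: V_p = I × R_p = 6.331 × 3.682 = 23.31 V
R2 sees V_p directly, so P = V_p² / R2.
P_R2 = (23.31)² / 3.90 = 139.3 W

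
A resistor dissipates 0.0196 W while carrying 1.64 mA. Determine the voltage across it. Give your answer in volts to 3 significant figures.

12.0 V

The two known quantities fix the third via V = P / I.
V = 0.0196 / 0.001640 = 11.95 V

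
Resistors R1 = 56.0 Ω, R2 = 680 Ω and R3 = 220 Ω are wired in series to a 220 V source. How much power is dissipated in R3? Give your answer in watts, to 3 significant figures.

The current is common to all series resistors; compute it, then apply P = I²R for the target.
R_total = 56.0 + 680 + 220 = 956.0 Ω
I = V / R_total = 220 / 956.0 = 0.2301 A
P_R3 = I² × R3 = (0.2301)² × 220 = 11.65 W

11.7 W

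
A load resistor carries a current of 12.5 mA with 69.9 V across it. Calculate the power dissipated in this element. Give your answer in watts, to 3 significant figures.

0.874 W

Since both terminal voltage and current are stated, P = V I gives the power in one step.
P = 69.9 V × 0.01250 A = 0.8738 W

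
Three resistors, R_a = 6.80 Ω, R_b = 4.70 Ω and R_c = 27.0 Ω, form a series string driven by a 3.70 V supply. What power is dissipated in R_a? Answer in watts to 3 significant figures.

Series elements share the same current, so find I first, then use P = I²R.
R_total = 6.80 + 4.70 + 27.0 = 38.50 Ω
I = V / R_total = 3.70 / 38.50 = 0.09610 A
P_R_a = I² × R_a = (0.09610)² × 6.80 = 0.06280 W

0.0628 W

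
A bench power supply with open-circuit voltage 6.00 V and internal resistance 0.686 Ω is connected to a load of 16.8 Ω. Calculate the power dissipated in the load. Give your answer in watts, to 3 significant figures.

With r and R in series, I = ε/(r+R); the load dissipates I²R.
I = ε / (r + R) = 6.00 / (0.686 + 16.8) = 0.3431 A
P_load = I² R = (0.3431)² × 16.8 = 1.978 W

1.98 W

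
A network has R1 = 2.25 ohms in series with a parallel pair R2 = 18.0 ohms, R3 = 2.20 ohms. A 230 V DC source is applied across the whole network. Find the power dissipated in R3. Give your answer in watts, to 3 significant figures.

5210 W

First combine the parallel branches into one equivalent R_p, then R1 + R_p is a series pair.
R_p = (18.0×2.20)/(18.0+2.20) = 1.960 Ω
R_total = 2.25 + 1.960 = 4.210 Ω
I = V / R_total = 230 / 4.210 = 54.63 A
Voltage across the parallel pair: V_p = I × R_p = 54.63 × 1.960 = 107.1 V
R3 sees V_p directly, so P = V_p² / R3.
P_R3 = (107.1)² / 2.20 = 5213 W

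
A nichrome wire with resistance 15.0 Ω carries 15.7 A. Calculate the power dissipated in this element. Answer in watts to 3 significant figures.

3700 W

With I and R stated, P = I²R applies in one step.
P = (15.70 A)² × 15.0 Ω = 3697 W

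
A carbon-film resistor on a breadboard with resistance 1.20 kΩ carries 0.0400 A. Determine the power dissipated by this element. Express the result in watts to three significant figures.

Knowing I and R, the power is just I²R — no need to find V first.
P = (0.04000 A)² × 1200 Ω = 1.920 W

1.92 W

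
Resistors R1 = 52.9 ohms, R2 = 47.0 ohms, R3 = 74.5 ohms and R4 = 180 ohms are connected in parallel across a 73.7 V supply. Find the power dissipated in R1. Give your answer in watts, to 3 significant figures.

103 W

Parallel branches share the same voltage; P = V²/R gives the branch power in one step.
P_R1 = V² / R1 = (73.7)² / 52.9 Ω = 102.7 W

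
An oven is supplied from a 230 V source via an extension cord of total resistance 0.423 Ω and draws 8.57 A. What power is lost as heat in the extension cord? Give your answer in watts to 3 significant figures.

Only the current and the line resistance are needed for the I²R loss.
The extension cord carries the full 8.57 A.
P_line = I² R_line = (8.570)² × 0.423 = 31.07 W

31.1 W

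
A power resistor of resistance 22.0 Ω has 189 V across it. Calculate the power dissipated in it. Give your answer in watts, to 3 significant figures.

1620 W

We know the drop across the element and its resistance — P = V²/R, one step.
P = (189 V)² / 22.0 Ω = 1624 W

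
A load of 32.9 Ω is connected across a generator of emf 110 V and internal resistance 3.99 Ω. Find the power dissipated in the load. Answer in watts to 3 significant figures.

With r and R in series, I = ε/(r+R); the load dissipates I²R.
I = ε / (r + R) = 110 / (3.99 + 32.9) = 2.982 A
P_load = I² R = (2.982)² × 32.9 = 292.5 W

293 W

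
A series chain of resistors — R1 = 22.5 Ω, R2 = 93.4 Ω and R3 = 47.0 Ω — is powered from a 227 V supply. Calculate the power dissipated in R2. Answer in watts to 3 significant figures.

In a series string the same current flows through every resistor — find that current, then P = I²R for the one we want.
R_total = 22.5 + 93.4 + 47.0 = 162.9 Ω
I = V / R_total = 227 / 162.9 = 1.393 A
P_R2 = I² × R2 = (1.393)² × 93.4 = 181.4 W

181 W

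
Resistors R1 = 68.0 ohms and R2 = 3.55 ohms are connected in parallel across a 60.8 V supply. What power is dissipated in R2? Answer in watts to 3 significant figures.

1040 W

R2 sits directly across the source, so P = V²/R with V = 60.8 V.
P_R2 = V² / R2 = (60.8)² / 3.55 Ω = 1041 W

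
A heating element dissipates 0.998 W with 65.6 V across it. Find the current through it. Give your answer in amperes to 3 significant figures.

0.0152 A

The two known quantities fix the third via I = P / V.
I = 0.998 / 65.6 = 0.01521 A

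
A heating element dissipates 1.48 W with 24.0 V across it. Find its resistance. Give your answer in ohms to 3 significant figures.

389 Ω

From P = V I = I²R = V²/R, with the two given quantities we get R = V² / P.
R = (24.0)² / 1.48 = 389.2 Ω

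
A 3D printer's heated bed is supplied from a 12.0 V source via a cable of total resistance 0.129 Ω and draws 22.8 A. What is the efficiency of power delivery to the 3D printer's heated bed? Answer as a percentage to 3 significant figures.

75.5 %

The cable carries the full 22.8 A.
P_line = I² R_line = (22.80)² × 0.129 = 67.06 W
P_source = V I = 12.0 × 22.80 = 273.6 W; P_load = 206.5 W
η = P_load / P_source = 206.5 / 273.6 = 0.7549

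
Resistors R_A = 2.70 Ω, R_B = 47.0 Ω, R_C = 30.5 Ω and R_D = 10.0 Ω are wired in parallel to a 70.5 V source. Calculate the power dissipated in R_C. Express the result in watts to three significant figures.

163 W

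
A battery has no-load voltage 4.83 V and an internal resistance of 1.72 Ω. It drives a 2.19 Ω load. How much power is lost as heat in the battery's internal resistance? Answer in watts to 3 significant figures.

r is in series with the load, so it carries the full circuit current — the loss in it is I²r.
I = ε / (r + R) = 4.83 / (1.72 + 2.19) = 1.235 A
P_int = I² r = (1.235)² × 1.72 = 2.625 W

2.62 W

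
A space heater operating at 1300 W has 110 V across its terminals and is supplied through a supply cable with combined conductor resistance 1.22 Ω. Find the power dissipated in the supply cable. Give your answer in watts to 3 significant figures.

The supply cable is a series resistance carrying the load current; its dissipation is I²R_line.
I = P / V = 1300 / 110 = 11.82 A through the supply cable.
P_line = I² R_line = (11.82)² × 1.22 = 170.4 W

170 W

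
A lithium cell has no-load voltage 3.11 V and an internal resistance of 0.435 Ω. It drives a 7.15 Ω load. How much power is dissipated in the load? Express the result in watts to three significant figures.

1.20 W

Load and internal resistance form a series loop — compute the loop current, then the load power via I²R.
I = ε / (r + R) = 3.11 / (0.435 + 7.15) = 0.4100 A
P_load = I² R = (0.4100)² × 7.15 = 1.202 W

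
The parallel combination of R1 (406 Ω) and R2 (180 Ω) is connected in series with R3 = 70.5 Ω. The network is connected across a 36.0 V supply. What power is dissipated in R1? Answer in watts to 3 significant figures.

Collapse the R1‖R2 pair into one equivalent R_p; then R_p and R3 form a series string.
R_p = (406×180)/(406+180) = 124.7 Ω
R_total = R_p + 70.5 = 124.7 + 70.5 = 195.2 Ω
I = V / R_total = 36.0 / 195.2 = 0.1844 A
Voltage across the parallel pair: V_p = I × R_p = 0.1844 × 124.7 = 23.00 V
R1 sits across V_p; its power is V_p²/R.
P_R1 = (23.00)² / 406 = 1.303 W

1.30 W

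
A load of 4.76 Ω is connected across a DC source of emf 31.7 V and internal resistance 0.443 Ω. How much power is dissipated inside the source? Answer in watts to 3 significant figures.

Internal loss is I²r, with I set by the total series resistance r+R.
I = ε / (r + R) = 31.7 / (0.443 + 4.76) = 6.093 A
P_int = I² r = (6.093)² × 0.443 = 16.44 W

16.4 W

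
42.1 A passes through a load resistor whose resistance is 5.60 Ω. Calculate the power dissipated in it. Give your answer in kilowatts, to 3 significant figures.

With I and R stated, P = I²R applies in one step.
P = (42.10 A)² × 5.60 Ω = 9925 W

9.93 kW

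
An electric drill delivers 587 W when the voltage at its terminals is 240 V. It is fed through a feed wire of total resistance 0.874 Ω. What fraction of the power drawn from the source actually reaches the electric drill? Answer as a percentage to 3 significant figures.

99.1 %

I = P / V = 587 / 240 = 2.446 A through the feed wire.
P_line = I² R_line = (2.446)² × 0.874 = 5.228 W
P_source = P_load + P_line = 587.0 + 5.228 = 592.2 W
η = P_load / P_source = 587.0 / 592.2 = 0.9912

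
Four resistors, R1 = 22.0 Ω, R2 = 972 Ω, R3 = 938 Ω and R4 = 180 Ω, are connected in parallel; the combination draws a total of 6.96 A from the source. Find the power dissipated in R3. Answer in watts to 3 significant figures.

18.3 W

Only the total current is stated, so first find the parallel equivalent to get the voltage across the combination.
1/R_eq = 1/22.0 + 1/972 + 1/938 + 1/180 ⇒ R_eq = 18.83 Ω
V = I_total × R_eq = 6.960 × 18.83 = 131.1 V
P_R3 = V² / R3 = (131.1)² / 938 = 18.31 W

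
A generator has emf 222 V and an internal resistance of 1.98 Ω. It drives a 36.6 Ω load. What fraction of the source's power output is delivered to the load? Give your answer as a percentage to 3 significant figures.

Both r and R carry the same current, so the power split is just the resistance split: η = R/(R+r).
η = R / (R + r) = 36.6 / (36.6 + 1.98) = 0.9487

94.9 %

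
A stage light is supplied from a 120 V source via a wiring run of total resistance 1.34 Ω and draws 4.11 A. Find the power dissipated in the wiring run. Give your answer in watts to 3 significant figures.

22.6 W

The wiring run is a series resistance carrying the load current; its dissipation is I²R_line.
The wiring run carries the full 4.11 A.
P_line = I² R_line = (4.110)² × 1.34 = 22.64 W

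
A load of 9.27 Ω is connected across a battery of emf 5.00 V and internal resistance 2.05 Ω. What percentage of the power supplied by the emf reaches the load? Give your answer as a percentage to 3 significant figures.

81.9 %

η = P_load/(P_load+P_int) = I²R/(I²R+I²r) = R/(R+r) — the I² cancels for series elements.
η = R / (R + r) = 9.27 / (9.27 + 2.05) = 0.8189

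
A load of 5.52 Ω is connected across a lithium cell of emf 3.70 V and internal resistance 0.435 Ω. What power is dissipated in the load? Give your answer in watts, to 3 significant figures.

2.13 W

Find the circuit current first, then P = I²R for the load (series elements share I).
I = ε / (r + R) = 3.70 / (0.435 + 5.52) = 0.6213 A
P_load = I² R = (0.6213)² × 5.52 = 2.131 W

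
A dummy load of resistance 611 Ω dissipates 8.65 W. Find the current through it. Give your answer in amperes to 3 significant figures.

0.119 A

Rearranging the power relation for the two known quantities gives I = √(P / R).
I = √(8.65 / 611) = 0.1190 A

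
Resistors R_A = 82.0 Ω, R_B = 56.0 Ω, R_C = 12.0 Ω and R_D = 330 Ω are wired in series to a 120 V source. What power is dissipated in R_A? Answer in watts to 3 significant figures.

5.12 W

Every series element carries the same I. Get I from the total resistance, then P = I² × R_A.
R_total = 82.0 + 56.0 + 12.0 + 330 = 480.0 Ω
I = V / R_total = 120 / 480.0 = 0.2500 A
P_R_A = I² × R_A = (0.2500)² × 82.0 = 5.125 W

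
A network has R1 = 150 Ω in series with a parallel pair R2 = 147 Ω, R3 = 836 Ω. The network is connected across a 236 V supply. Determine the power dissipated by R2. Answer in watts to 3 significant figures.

Reduce the parallel pair to R_p first; the network is then a simple series string.
R_p = (147×836)/(147+836) = 125.0 Ω
R_total = 150 + 125.0 = 275.0 Ω
I = V / R_total = 236 / 275.0 = 0.8581 A
Voltage across the parallel pair: V_p = I × R_p = 0.8581 × 125.0 = 107.3 V
R2 is across V_p, so use P = V²/R for that branch.
P_R2 = (107.3)² / 147 = 78.29 W

78.3 W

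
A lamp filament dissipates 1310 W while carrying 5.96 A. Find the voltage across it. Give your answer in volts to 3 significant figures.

Rearranging the power relation for the two known quantities gives V = P / I.
V = 1310 / 5.960 = 219.8 V

220 V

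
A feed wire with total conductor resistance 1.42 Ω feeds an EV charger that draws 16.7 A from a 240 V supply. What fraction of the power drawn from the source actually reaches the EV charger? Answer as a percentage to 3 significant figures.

90.1 %

The feed wire carries the full 16.7 A.
P_line = I² R_line = (16.70)² × 1.42 = 396.0 W
P_source = V I = 240 × 16.70 = 4008 W; P_load = 3612 W
η = P_load / P_source = 3612 / 4008 = 0.9012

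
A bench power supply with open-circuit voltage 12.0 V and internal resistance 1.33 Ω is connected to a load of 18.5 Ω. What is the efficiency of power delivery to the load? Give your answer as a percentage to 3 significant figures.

93.3 %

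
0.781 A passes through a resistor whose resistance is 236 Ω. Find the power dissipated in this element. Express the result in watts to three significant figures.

The current through and the resistance of the element are both given; use P = I²R.
P = (0.7810 A)² × 236 Ω = 144.0 W

144 W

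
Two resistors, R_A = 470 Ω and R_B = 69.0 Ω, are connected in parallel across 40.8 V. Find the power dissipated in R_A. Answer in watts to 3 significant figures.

3.54 W

Every branch has 40.8 V across it, so for R_A the power is simply V²/R.
P_R_A = V² / R_A = (40.8)² / 470 Ω = 3.542 W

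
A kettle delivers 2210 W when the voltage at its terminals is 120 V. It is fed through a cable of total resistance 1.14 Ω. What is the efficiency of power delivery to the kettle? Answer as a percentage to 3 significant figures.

I = P / V = 2210 / 120 = 18.42 A through the cable.
P_line = I² R_line = (18.42)² × 1.14 = 386.7 W
P_source = P_load + P_line = 2210 + 386.7 = 2597 W
η = P_load / P_source = 2210 / 2597 = 0.8511

85.1 %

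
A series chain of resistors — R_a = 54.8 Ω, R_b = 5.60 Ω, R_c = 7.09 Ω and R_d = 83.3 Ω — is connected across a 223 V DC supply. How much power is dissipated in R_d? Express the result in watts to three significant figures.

182 W

Series elements share the same current, so find I first, then use P = I²R.
R_total = 54.8 + 5.60 + 7.09 + 83.3 = 150.8 Ω
I = V / R_total = 223 / 150.8 = 1.479 A
P_R_d = I² × R_d = (1.479)² × 83.3 = 182.2 W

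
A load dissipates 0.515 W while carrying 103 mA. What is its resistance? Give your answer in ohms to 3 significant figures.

48.5 Ω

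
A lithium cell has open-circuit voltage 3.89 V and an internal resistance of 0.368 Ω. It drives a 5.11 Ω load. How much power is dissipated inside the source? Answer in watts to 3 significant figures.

The internal resistance carries the same current as the load; P_int = I²r.
I = ε / (r + R) = 3.89 / (0.368 + 5.11) = 0.7101 A
P_int = I² r = (0.7101)² × 0.368 = 0.1856 W

0.186 W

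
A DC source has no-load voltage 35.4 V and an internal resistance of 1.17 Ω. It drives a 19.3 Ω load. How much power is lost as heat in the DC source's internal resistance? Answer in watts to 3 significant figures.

3.50 W

The source's internal resistance is just another series element carrying I; its dissipation is I²r.
I = ε / (r + R) = 35.4 / (1.17 + 19.3) = 1.729 A
P_int = I² r = (1.729)² × 1.17 = 3.499 W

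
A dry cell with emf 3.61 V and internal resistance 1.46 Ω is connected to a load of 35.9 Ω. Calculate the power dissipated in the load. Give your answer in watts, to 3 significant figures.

Find the circuit current first, then P = I²R for the load (series elements share I).
I = ε / (r + R) = 3.61 / (1.46 + 35.9) = 0.09663 A
P_load = I² R = (0.09663)² × 35.9 = 0.3352 W

0.335 W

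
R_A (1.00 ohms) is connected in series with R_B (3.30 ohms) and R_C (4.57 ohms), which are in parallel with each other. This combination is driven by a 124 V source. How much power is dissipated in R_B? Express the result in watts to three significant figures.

Collapse R_B‖R_C to a single equivalent, reducing the network to two series elements.
R_p = (3.30×4.57)/(3.30+4.57) = 1.916 Ω
R_total = 1.00 + 1.916 = 2.916 Ω
I = V / R_total = 124 / 2.916 = 42.52 A
Voltage across the parallel pair: V_p = I × R_p = 42.52 × 1.916 = 81.48 V
R_B sees V_p directly, so P = V_p² / R_B.
P_R_B = (81.48)² / 3.30 = 2012 W

2010 W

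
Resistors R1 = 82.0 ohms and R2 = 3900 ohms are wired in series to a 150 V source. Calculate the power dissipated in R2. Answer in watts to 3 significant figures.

Series elements share the same current, so find I first, then use P = I²R.
R_total = 82.0 + 3900 = 3982 Ω
I = V / R_total = 150 / 3982 = 0.03767 A
P_R2 = I² × R2 = (0.03767)² × 3900 = 5.534 W

5.53 W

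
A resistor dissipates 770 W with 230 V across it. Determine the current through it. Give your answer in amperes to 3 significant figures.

Inverting the appropriate power form: I = P / V.
I = 770 / 230 = 3.348 A

3.35 A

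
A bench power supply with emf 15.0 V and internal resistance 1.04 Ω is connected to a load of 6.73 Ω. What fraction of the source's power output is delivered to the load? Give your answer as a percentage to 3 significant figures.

86.6 %

Efficiency is P_load / P_total. With a series r and R sharing the same I, P = I²R for each, so η = R/(R+r).
η = R / (R + r) = 6.73 / (6.73 + 1.04) = 0.8662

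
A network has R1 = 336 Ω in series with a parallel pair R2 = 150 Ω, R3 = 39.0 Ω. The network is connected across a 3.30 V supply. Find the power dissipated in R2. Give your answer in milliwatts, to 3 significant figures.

0.517 mW

Reduce the parallel pair to R_p first; the network is then a simple series string.
R_p = (150×39.0)/(150+39.0) = 30.95 Ω
R_total = 336 + 30.95 = 367.0 Ω
I = V / R_total = 3.30 / 367.0 = 0.008993 A
Voltage across the parallel pair: V_p = I × R_p = 0.008993 × 30.95 = 0.2784 V
R2 sees V_p directly, so P = V_p² / R2.
P_R2 = (0.2784)² / 150 = 0.0005165 W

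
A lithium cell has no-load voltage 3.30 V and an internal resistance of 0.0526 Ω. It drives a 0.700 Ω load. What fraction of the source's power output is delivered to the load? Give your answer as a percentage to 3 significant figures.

Efficiency is P_load / P_total. With a series r and R sharing the same I, P = I²R for each, so η = R/(R+r).
η = R / (R + r) = 0.700 / (0.700 + 0.0526) = 0.9301

93.0 %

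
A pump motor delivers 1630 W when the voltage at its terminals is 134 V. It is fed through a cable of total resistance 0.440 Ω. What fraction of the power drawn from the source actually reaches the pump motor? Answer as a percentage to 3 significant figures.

96.2 %

I = P / V = 1630 / 134 = 12.16 A through the cable.
P_line = I² R_line = (12.16)² × 0.440 = 65.11 W
P_source = P_load + P_line = 1630 + 65.11 = 1695 W
η = P_load / P_source = 1630 / 1695 = 0.9616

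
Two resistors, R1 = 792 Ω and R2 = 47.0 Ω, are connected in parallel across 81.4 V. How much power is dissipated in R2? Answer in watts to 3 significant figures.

141 W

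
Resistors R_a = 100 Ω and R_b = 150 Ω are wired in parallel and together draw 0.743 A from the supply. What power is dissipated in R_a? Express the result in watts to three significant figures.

Parallel branches share V, not I — compute V via R_eq, then use V²/R for the target branch.
1/R_eq = 1/100 + 1/150 ⇒ R_eq = 60.00 Ω
V = I_total × R_eq = 0.7430 × 60.00 = 44.58 V
P_R_a = V² / R_a = (44.58)² / 100 = 19.87 W

19.9 W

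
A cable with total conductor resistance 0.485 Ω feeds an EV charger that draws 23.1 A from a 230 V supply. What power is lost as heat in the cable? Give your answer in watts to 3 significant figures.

Only the current and the line resistance are needed for the I²R loss.
The cable carries the full 23.1 A.
P_line = I² R_line = (23.10)² × 0.485 = 258.8 W

259 W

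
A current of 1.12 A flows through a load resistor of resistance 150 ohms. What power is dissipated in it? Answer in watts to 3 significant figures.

188 W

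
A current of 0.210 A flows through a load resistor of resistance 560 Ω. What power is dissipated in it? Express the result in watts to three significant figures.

Current and resistance are given, so P = I²R is the direct form.
P = (0.2100 A)² × 560 Ω = 24.70 W

24.7 W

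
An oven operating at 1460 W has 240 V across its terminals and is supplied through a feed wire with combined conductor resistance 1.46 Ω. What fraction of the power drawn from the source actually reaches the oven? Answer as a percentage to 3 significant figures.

96.4 %

I = P / V = 1460 / 240 = 6.083 A through the feed wire.
P_line = I² R_line = (6.083)² × 1.46 = 54.03 W
P_source = P_load + P_line = 1460 + 54.03 = 1514 W
η = P_load / P_source = 1460 / 1514 = 0.9643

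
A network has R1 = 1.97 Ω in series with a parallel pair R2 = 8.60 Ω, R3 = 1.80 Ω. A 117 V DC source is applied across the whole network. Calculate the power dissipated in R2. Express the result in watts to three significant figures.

295 W

Replace R2 and R3 with their parallel equivalent so the circuit becomes R1 in series with R_p.
R_p = (8.60×1.80)/(8.60+1.80) = 1.488 Ω
R_total = 1.97 + 1.488 = 3.458 Ω
I = V / R_total = 117 / 3.458 = 33.83 A
Voltage across the parallel pair: V_p = I × R_p = 33.83 × 1.488 = 50.35 V
R2 is across V_p, so use P = V²/R for that branch.
P_R2 = (50.35)² / 8.60 = 294.8 W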